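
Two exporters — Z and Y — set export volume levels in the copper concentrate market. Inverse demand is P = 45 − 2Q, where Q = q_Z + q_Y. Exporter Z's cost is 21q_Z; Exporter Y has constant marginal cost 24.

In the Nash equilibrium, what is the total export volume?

Exporter Z's profit: π = q_Z(45 − 2(q_Z + q_Y)) − 21q_Z.
∂π/∂q_Z = 24 − 4q_Z − 2q_Y = 0, so q_Z = 6 − 0.5q_Y.
By the same steps for Y: q_Y = 5.25 − 0.5q_Z.
Solving the two reaction functions simultaneously: (1 − (−0.5)(−0.5))q_Z = 6 − 0.5·5.25, so 0.75q_Z = 3.375 and q_Z = 4.5.
Then q_Y = 5.25 − 0.5·4.5 = 3.
Total export volume: 4.5 + 3 = 7.5.

7.5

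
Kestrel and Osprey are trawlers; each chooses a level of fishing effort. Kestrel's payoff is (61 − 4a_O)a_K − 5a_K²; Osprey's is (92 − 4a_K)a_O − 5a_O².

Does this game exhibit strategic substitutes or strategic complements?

strategic substitutes

Expanding Kestrel's payoff: 61a_K − 4a_Oa_K − 5a_K².
∂π/∂a_K = 61 − 4a_O − 10a_K = 0, so a_K = 6.1 − 0.4a_O.
The best-response slope da_K/da_O = −0.4 < 0: the reaction function is downward-sloping, so the choices are strategic substitutes.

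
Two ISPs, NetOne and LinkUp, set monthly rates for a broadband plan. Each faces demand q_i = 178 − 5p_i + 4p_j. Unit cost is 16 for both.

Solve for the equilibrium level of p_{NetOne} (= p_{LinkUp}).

43

NetOne's profit: π = (p_{NetOne} − 16)(178 − 5p_{NetOne} + 4p_{LinkUp}).
∂π/∂p_{NetOne} = 258 − 10p_{NetOne} + 4p_{LinkUp} = 0 ⇒ p_{NetOne} = 25.8 + 0.4p_{LinkUp}.
The game is symmetric, so in equilibrium p_{LinkUp} = p_{NetOne}: the reaction function gives 0.6p_{NetOne} = 25.8, hence p_{NetOne} = 43.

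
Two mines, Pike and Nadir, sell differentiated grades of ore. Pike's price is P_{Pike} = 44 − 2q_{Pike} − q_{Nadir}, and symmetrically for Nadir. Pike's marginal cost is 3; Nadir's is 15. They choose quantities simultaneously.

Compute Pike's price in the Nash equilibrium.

Mine Pike's profit: π = q_{Pike}(44 − 2q_{Pike} − q_{Nadir}) − 3q_{Pike}.
∂π/∂q_{Pike} = 41 − 4q_{Pike} − q_{Nadir} = 0 ⇒ q_{Pike} = 10.25 − 0.25q_{Nadir}.
Similarly q_{Nadir} = 7.25 − 0.25q_{Pike}.
Plugging q_{Nadir} into Pike's best response: q_{Pike} = 10.25 − 0.25(7.25 − 0.25q_{Pike}) ⇒ 0.9375q_{Pike} = 8.4375, so q_{Pike} = 9.
Then q_{Nadir} = 7.25 − 0.25·9 = 5.
P_{Pike} = 44 − 2·9 − 5 = 21.

21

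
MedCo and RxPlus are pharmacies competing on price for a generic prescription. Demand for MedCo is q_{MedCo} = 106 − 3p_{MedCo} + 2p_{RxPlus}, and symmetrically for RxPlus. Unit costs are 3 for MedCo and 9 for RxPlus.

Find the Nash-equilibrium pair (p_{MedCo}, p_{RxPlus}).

MedCo's profit: π = (p_{MedCo} − 3)(106 − 3p_{MedCo} + 2p_{RxPlus}).
∂π/∂p_{MedCo} = 115 − 6p_{MedCo} + 2p_{RxPlus} = 0 ⇒ p_{MedCo} = 115/6 + (1/3)p_{RxPlus}.
Similarly p_{RxPlus} = 133/6 + (1/3)p_{MedCo}.
Plugging p_{RxPlus} into MedCo's best response: p_{MedCo} = 115/6 + (1/3)(133/6 + (1/3)p_{MedCo}) ⇒ (8/9)p_{MedCo} = 239/9, so p_{MedCo} = 29.875.
Then p_{RxPlus} = 133/6 + (1/3)·29.875 = 32.125.

29.875, 32.125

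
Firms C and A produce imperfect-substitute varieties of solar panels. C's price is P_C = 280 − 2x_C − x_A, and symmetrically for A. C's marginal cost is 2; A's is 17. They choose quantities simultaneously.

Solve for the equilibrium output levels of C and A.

56.6, 51.6

Firm C's profit: π = x_C(280 − 2x_C − x_A) − 2x_C.
∂π/∂x_C = 278 − 4x_C − x_A = 0 ⇒ x_C = 69.5 − 0.25x_A.
Similarly x_A = 65.75 − 0.25x_C.
Substituting the second reaction function into the first: x_C = 69.5 − 0.25(65.75 − 0.25x_C), which gives 0.9375x_C = 53.0625 ⇒ x_C = 56.6.
Then x_A = 65.75 − 0.25·56.6 = 51.6.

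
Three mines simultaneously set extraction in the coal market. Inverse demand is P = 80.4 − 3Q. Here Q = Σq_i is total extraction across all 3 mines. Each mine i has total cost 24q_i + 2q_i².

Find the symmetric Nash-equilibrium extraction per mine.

3.525

A representative mine's profit is π_i = q_i(80.4 − 3Q) − 24q_i − 2q_i², with Q = q_i + Σ_{j≠i} q_j.
First-order condition: 56.4 − 10q_i − 3Σ_{j≠i} q_j = 0.
In a symmetric equilibrium every mine chooses the same q, so Σ_{j≠i} q_j = 2q. The condition becomes 56.4 − 16q = 0, giving q = 56.4/16 = 3.525.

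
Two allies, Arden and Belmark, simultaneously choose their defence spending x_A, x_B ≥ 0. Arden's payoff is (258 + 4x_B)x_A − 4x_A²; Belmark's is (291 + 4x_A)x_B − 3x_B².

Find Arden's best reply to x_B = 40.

52.25

Expanding Arden's payoff: 258x_A + 4x_Bx_A − 4x_A².
∂π/∂x_A = 258 + 4x_B − 8x_A = 0, so x_A = 32.25 + 0.5x_B.
At x_B = 40: x_A = 32.25 + 0.5·40 = 52.25.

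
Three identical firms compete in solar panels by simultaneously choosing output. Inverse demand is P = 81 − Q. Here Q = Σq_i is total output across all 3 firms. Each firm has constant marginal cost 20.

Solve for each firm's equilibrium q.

A representative firm's profit is π_i = q_i(81 − Q) − 20q_i, with Q = q_i + Σ_{j≠i} q_j.
First-order condition: 61 − 2q_i − Σ_{j≠i} q_j = 0.
In a symmetric equilibrium every firm chooses the same q, so Σ_{j≠i} q_j = 2q. The condition becomes 61 − 4q = 0, giving q = 61/4 = 15.25.

15.25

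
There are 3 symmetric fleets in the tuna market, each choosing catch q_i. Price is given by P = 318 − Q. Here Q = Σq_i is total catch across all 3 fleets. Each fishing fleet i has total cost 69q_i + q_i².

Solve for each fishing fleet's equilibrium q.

41.5

A representative fishing fleet's profit is π_i = q_i(318 − Q) − 69q_i − q_i², with Q = q_i + Σ_{j≠i} q_j.
First-order condition: 249 − 4q_i − Σ_{j≠i} q_j = 0.
With identical fishing fleets, set every q_j = q: then 249 − 4q − 2q = 0, i.e. q = 249/6 = 41.5.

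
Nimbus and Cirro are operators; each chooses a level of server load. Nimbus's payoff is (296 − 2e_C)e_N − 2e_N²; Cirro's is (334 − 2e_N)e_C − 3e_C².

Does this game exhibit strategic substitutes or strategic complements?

strategic substitutes

Expanding Nimbus's payoff: 296e_N − 2e_Ce_N − 2e_N².
∂π/∂e_N = 296 − 2e_C − 4e_N = 0, so e_N = 74 − 0.5e_C.
The best-response slope de_N/de_C = −0.5 < 0: the reaction function is downward-sloping, so the choices are strategic substitutes.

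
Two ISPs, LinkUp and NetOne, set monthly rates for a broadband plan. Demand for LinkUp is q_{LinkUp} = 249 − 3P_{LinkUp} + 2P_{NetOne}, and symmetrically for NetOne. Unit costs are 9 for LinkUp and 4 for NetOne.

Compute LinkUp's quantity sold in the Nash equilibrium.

177.1875

LinkUp's profit: π = (P_{LinkUp} − 9)(249 − 3P_{LinkUp} + 2P_{NetOne}).
∂π/∂P_{LinkUp} = 276 − 6P_{LinkUp} + 2P_{NetOne} = 0 ⇒ P_{LinkUp} = 46 + (1/3)P_{NetOne}.
Similarly P_{NetOne} = 43.5 + (1/3)P_{LinkUp}.
Substituting the second reaction function into the first: P_{LinkUp} = 46 + (1/3)(43.5 + (1/3)P_{LinkUp}), which gives (8/9)P_{LinkUp} = 60.5 ⇒ P_{LinkUp} = 68.0625.
Then P_{NetOne} = 43.5 + (1/3)·68.0625 = 66.1875.
q_{LinkUp} = 249 − 3·68.0625 + 2·66.1875 = 177.1875.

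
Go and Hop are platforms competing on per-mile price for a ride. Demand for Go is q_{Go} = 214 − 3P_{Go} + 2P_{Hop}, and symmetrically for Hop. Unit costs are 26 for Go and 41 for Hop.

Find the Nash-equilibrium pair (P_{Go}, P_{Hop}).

75.8125, 81.4375

Go's profit: π = (P_{Go} − 26)(214 − 3P_{Go} + 2P_{Hop}).
∂π/∂P_{Go} = 292 − 6P_{Go} + 2P_{Hop} = 0 ⇒ P_{Go} = 146/3 + (1/3)P_{Hop}.
Similarly P_{Hop} = 337/6 + (1/3)P_{Go}.
Solving the two reaction functions simultaneously: (1 − (1/3)(1/3))P_{Go} = 146/3 + (1/3)·(337/6), so (8/9)P_{Go} = 1213/18 and P_{Go} = 75.8125.
Then P_{Hop} = 337/6 + (1/3)·75.8125 = 81.4375.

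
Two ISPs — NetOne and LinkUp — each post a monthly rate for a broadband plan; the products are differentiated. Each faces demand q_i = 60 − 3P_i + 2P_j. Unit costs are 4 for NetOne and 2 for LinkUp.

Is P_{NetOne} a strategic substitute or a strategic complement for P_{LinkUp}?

strategic complements

NetOne's profit: π = (P_{NetOne} − 4)(60 − 3P_{NetOne} + 2P_{LinkUp}).
∂π/∂P_{NetOne} = 72 − 6P_{NetOne} + 2P_{LinkUp} = 0 ⇒ P_{NetOne} = 12 + (1/3)P_{LinkUp}.
The best-response slope dP_{NetOne}/dP_{LinkUp} = 1/3 > 0: the reaction function is upward-sloping, so the choices are strategic complements.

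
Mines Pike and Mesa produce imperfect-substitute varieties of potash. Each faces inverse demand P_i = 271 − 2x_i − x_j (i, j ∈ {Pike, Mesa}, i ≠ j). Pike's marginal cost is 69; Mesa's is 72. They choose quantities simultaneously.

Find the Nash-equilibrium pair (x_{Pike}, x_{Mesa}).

Mine Pike's profit: π = x_{Pike}(271 − 2x_{Pike} − x_{Mesa}) − 69x_{Pike}.
∂π/∂x_{Pike} = 202 − 4x_{Pike} − x_{Mesa} = 0 ⇒ x_{Pike} = 50.5 − 0.25x_{Mesa}.
Similarly x_{Mesa} = 49.75 − 0.25x_{Pike}.
Solving the two reaction functions simultaneously: (1 − (−0.25)(−0.25))x_{Pike} = 50.5 − 0.25·49.75, so 0.9375x_{Pike} = 38.0625 and x_{Pike} = 40.6.
Then x_{Mesa} = 49.75 − 0.25·40.6 = 39.6.

40.6, 39.6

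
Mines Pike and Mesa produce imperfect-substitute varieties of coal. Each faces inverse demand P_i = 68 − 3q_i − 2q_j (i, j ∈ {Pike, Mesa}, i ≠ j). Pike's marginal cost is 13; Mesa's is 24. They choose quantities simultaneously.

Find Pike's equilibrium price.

Mine Pike's profit: π = q_{Pike}(68 − 3q_{Pike} − 2q_{Mesa}) − 13q_{Pike}.
∂π/∂q_{Pike} = 55 − 6q_{Pike} − 2q_{Mesa} = 0 ⇒ q_{Pike} = 55/6 − (1/3)q_{Mesa}.
Similarly q_{Mesa} = 22/3 − (1/3)q_{Pike}.
Solving the two reaction functions simultaneously: (1 − (−1/3)(−1/3))q_{Pike} = 55/6 − (1/3)·(22/3), so (8/9)q_{Pike} = 121/18 and q_{Pike} = 7.5625.
Then q_{Mesa} = 22/3 − (1/3)·7.5625 = 4.8125.
P_{Pike} = 68 − 3·7.5625 − 2·4.8125 = 35.6875.

35.6875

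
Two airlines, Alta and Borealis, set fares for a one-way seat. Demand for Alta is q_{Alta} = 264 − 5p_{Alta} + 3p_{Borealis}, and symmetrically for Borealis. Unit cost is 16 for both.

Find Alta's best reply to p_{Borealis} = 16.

Alta's profit: π = (p_{Alta} − 16)(264 − 5p_{Alta} + 3p_{Borealis}).
∂π/∂p_{Alta} = 344 − 10p_{Alta} + 3p_{Borealis} = 0 ⇒ p_{Alta} = 34.4 + 0.3p_{Borealis}.
At p_{Borealis} = 16: p_{Alta} = 34.4 + 0.3·16 = 39.2.

39.2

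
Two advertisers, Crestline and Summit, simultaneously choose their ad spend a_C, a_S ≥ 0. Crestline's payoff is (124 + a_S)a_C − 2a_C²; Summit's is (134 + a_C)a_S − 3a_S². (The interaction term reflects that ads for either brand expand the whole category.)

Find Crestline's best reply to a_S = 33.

39.25

Expanding Crestline's payoff: 124a_C + a_Sa_C − 2a_C².
∂π/∂a_C = 124 + a_S − 4a_C = 0, so a_C = 31 + 0.25a_S.
At a_S = 33: a_C = 31 + 0.25·33 = 39.25.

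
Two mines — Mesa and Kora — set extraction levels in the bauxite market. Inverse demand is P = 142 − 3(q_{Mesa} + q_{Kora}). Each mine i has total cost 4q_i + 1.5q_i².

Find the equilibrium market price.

73

Mine Mesa's profit: π = q_{Mesa}(142 − 3(q_{Mesa} + q_{Kora})) − 4q_{Mesa} − 1.5q_{Mesa}².
∂π/∂q_{Mesa} = 138 − 9q_{Mesa} − 3q_{Kora} = 0, so q_{Mesa} = 46/3 − (1/3)q_{Kora}.
The game is symmetric, so in equilibrium q_{Kora} = q_{Mesa}: the reaction function gives (4/3)q_{Mesa} = 46/3, hence q_{Mesa} = 11.5.
Equilibrium price: P = 142 − 3·23 = 73.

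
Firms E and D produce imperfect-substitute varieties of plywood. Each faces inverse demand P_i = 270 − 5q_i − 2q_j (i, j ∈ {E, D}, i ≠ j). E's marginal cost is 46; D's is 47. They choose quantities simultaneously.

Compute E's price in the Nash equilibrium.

Firm E's profit: π = q_E(270 − 5q_E − 2q_D) − 46q_E.
∂π/∂q_E = 224 − 10q_E − 2q_D = 0 ⇒ q_E = 22.4 − 0.2q_D.
Similarly q_D = 22.3 − 0.2q_E.
Substituting the second reaction function into the first: q_E = 22.4 − 0.2(22.3 − 0.2q_E), which gives 0.96q_E = 17.94 ⇒ q_E = 18.6875.
Then q_D = 22.3 − 0.2·18.6875 = 18.5625.
P_E = 270 − 5·18.6875 − 2·18.5625 = 139.4375.

139.4375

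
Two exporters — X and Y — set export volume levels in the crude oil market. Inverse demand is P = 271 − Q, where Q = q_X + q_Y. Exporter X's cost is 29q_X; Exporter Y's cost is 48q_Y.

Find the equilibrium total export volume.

155

Exporter X's profit: π = q_X(271 − (q_X + q_Y)) − 29q_X.
∂π/∂q_X = 242 − 2q_X − q_Y = 0, so q_X = 121 − 0.5q_Y.
By the same steps for Y: q_Y = 111.5 − 0.5q_X.
Plugging q_Y into X's best response: q_X = 121 − 0.5(111.5 − 0.5q_X) ⇒ 0.75q_X = 65.25, so q_X = 87.
Then q_Y = 111.5 − 0.5·87 = 68.
Total export volume: 87 + 68 = 155.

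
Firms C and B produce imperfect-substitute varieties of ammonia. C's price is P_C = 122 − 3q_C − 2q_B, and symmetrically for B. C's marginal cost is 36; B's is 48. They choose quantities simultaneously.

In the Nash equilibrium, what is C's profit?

Firm C's profit: π = q_C(122 − 3q_C − 2q_B) − 36q_C.
∂π/∂q_C = 86 − 6q_C − 2q_B = 0 ⇒ q_C = 43/3 − (1/3)q_B.
Similarly q_B = 37/3 − (1/3)q_C.
Plugging q_B into C's best response: q_C = 43/3 − (1/3)(37/3 − (1/3)q_C) ⇒ (8/9)q_C = 92/9, so q_C = 11.5.
Then q_B = 37/3 − (1/3)·11.5 = 8.5.
P_C = 122 − 3·11.5 − 2·8.5 = 70.5.
Profit = (70.5 − 36)·11.5 = 396.75.

396.75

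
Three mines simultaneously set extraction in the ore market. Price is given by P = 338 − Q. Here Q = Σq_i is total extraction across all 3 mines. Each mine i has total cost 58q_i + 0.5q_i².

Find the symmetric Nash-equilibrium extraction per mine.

A representative mine's profit is π_i = q_i(338 − Q) − 58q_i − 0.5q_i², with Q = q_i + Σ_{j≠i} q_j.
First-order condition: 280 − 3q_i − Σ_{j≠i} q_j = 0.
With identical mines, set every q_j = q: then 280 − 3q − 2q = 0, i.e. q = 280/5 = 56.

56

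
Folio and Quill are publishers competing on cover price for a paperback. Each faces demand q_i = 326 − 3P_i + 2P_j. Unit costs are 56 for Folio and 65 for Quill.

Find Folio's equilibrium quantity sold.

207.5625

Folio's profit: π = (P_{Folio} − 56)(326 − 3P_{Folio} + 2P_{Quill}).
∂π/∂P_{Folio} = 494 − 6P_{Folio} + 2P_{Quill} = 0 ⇒ P_{Folio} = 247/3 + (1/3)P_{Quill}.
Similarly P_{Quill} = 521/6 + (1/3)P_{Folio}.
Solving the two reaction functions simultaneously: (1 − (1/3)(1/3))P_{Folio} = 247/3 + (1/3)·(521/6), so (8/9)P_{Folio} = 2003/18 and P_{Folio} = 125.1875.
Then P_{Quill} = 521/6 + (1/3)·125.1875 = 128.5625.
q_{Folio} = 326 − 3·125.1875 + 2·128.5625 = 207.5625.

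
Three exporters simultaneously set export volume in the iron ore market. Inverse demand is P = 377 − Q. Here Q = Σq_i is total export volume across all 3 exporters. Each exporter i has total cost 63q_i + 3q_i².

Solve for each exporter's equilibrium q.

A representative exporter's profit is π_i = q_i(377 − Q) − 63q_i − 3q_i², with Q = q_i + Σ_{j≠i} q_j.
First-order condition: 314 − 8q_i − Σ_{j≠i} q_j = 0.
In a symmetric equilibrium every exporter chooses the same q, so Σ_{j≠i} q_j = 2q. The condition becomes 314 − 10q = 0, giving q = 314/10 = 31.4.

31.4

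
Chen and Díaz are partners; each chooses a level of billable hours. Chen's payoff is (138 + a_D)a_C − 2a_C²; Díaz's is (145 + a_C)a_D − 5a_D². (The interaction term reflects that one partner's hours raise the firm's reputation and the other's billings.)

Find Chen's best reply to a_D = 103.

60.25

Expanding Chen's payoff: 138a_C + a_Da_C − 2a_C².
∂π/∂a_C = 138 + a_D − 4a_C = 0, so a_C = 34.5 + 0.25a_D.
At a_D = 103: a_C = 34.5 + 0.25·103 = 60.25.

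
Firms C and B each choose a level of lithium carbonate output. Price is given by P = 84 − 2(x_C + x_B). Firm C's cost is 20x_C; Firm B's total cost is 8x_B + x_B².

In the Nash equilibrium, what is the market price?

43.2

Firm C's profit: π = x_C(84 − 2(x_C + x_B)) − 20x_C.
∂π/∂x_C = 64 − 4x_C − 2x_B = 0, so x_C = 16 − 0.5x_B.
For B: ∂π/∂x_B = 76 − 6x_B − 2x_C = 0 ⇒ x_B = 38/3 − (1/3)x_C.
Plugging x_B into C's best response: x_C = 16 − 0.5(38/3 − (1/3)x_C) ⇒ (5/6)x_C = 29/3, so x_C = 11.6.
Then x_B = 38/3 − (1/3)·11.6 = 8.8.
Equilibrium price: P = 84 − 2·20.4 = 43.2.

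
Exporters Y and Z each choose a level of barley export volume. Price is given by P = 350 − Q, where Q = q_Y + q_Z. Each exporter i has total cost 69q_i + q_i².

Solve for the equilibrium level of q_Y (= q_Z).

56.2

Exporter Y's profit: π = q_Y(350 − (q_Y + q_Z)) − 69q_Y − q_Y².
∂π/∂q_Y = 281 − 4q_Y − q_Z = 0, so q_Y = 70.25 − 0.25q_Z.
Setting q_Y = q_Z in the reaction function: q_Y = 70.25 − 0.25q_Y, so q_Y = 70.25 / 1.25 = 56.2.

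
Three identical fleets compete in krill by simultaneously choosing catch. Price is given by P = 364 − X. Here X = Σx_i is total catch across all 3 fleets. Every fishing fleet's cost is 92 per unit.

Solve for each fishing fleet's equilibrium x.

68

A representative fishing fleet's profit is π_i = x_i(364 − X) − 92x_i, with X = x_i + Σ_{j≠i} x_j.
First-order condition: 272 − 2x_i − Σ_{j≠i} x_j = 0.
With identical fishing fleets, set every x_j = x: then 272 − 2x − 2x = 0, i.e. x = 272/4 = 68.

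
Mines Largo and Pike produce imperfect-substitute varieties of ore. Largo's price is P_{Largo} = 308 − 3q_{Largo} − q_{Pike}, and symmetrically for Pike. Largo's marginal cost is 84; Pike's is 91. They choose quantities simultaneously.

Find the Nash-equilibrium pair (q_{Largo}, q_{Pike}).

32.2, 30.8

Mine Largo's profit: π = q_{Largo}(308 − 3q_{Largo} − q_{Pike}) − 84q_{Largo}.
∂π/∂q_{Largo} = 224 − 6q_{Largo} − q_{Pike} = 0 ⇒ q_{Largo} = 112/3 − (1/6)q_{Pike}.
Similarly q_{Pike} = 217/6 − (1/6)q_{Largo}.
Plugging q_{Pike} into Largo's best response: q_{Largo} = 112/3 − (1/6)(217/6 − (1/6)q_{Largo}) ⇒ (35/36)q_{Largo} = 1127/36, so q_{Largo} = 32.2.
Then q_{Pike} = 217/6 − (1/6)·32.2 = 30.8.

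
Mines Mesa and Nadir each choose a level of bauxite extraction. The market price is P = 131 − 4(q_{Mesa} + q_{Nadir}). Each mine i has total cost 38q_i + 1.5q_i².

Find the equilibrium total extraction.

Mine Mesa's profit: π = q_{Mesa}(131 − 4(q_{Mesa} + q_{Nadir})) − 38q_{Mesa} − 1.5q_{Mesa}².
∂π/∂q_{Mesa} = 93 − 11q_{Mesa} − 4q_{Nadir} = 0, so q_{Mesa} = 93/11 − (4/11)q_{Nadir}.
Setting q_{Mesa} = q_{Nadir} in the reaction function: q_{Mesa} = 93/11 − (4/11)q_{Mesa}, so q_{Mesa} = (93/11) / (15/11) = 6.2.
Total extraction: 6.2 + 6.2 = 12.4.

12.4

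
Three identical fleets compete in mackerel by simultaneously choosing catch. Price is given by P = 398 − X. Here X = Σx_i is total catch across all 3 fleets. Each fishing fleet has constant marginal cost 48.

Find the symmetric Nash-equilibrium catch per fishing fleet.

87.5

A representative fishing fleet's profit is π_i = x_i(398 − X) − 48x_i, with X = x_i + Σ_{j≠i} x_j.
First-order condition: 350 − 2x_i − Σ_{j≠i} x_j = 0.
Imposing symmetry (x_j = x for all j) turns Σ_{j≠i} x_j into 2x, so 350 = 4x and x = 87.5.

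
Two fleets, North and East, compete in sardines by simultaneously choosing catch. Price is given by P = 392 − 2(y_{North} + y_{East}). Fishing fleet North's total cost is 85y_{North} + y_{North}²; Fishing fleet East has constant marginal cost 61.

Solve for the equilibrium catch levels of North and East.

28.3, 68.6

Fishing fleet North's profit: π = y_{North}(392 − 2(y_{North} + y_{East})) − 85y_{North} − y_{North}².
∂π/∂y_{North} = 307 − 6y_{North} − 2y_{East} = 0, so y_{North} = 307/6 − (1/3)y_{East}.
For East: ∂π/∂y_{East} = 331 − 4y_{East} − 2y_{North} = 0 ⇒ y_{East} = 82.75 − 0.5y_{North}.
Solving the two reaction functions simultaneously: (1 − (−1/3)(−0.5))y_{North} = 307/6 − (1/3)·82.75, so (5/6)y_{North} = 283/12 and y_{North} = 28.3.
Then y_{East} = 82.75 − 0.5·28.3 = 68.6.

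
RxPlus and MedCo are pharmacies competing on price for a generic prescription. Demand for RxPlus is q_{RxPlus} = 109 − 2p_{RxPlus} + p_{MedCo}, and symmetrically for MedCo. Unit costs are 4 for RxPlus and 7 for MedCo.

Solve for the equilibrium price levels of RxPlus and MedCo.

39.4, 40.6

RxPlus's profit: π = (p_{RxPlus} − 4)(109 − 2p_{RxPlus} + p_{MedCo}).
∂π/∂p_{RxPlus} = 117 − 4p_{RxPlus} + p_{MedCo} = 0 ⇒ p_{RxPlus} = 29.25 + 0.25p_{MedCo}.
Similarly p_{MedCo} = 30.75 + 0.25p_{RxPlus}.
Plugging p_{MedCo} into RxPlus's best response: p_{RxPlus} = 29.25 + 0.25(30.75 + 0.25p_{RxPlus}) ⇒ 0.9375p_{RxPlus} = 36.9375, so p_{RxPlus} = 39.4.
Then p_{MedCo} = 30.75 + 0.25·39.4 = 40.6.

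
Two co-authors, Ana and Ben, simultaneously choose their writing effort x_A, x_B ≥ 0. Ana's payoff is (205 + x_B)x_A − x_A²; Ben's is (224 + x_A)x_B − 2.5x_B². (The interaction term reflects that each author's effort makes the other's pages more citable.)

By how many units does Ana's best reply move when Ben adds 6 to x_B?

3

Expanding Ana's payoff: 205x_A + x_Bx_A − x_A².
∂π/∂x_A = 205 + x_B − 2x_A = 0, so x_A = 102.5 + 0.5x_B.
The reaction-function slope is 0.5, so a 6-unit rise in x_B moves x_A by 0.5 × 6 = 3. Ana's best response rises — the actions are strategic complements.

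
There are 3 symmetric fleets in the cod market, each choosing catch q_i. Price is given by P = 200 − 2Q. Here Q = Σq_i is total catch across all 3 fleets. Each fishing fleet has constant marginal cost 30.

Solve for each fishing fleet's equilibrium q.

21.25

A representative fishing fleet's profit is π_i = q_i(200 − 2Q) − 30q_i, with Q = q_i + Σ_{j≠i} q_j.
First-order condition: 170 − 4q_i − 2Σ_{j≠i} q_j = 0.
With identical fishing fleets, set every q_j = q: then 170 − 4q − 4q = 0, i.e. q = 170/8 = 21.25.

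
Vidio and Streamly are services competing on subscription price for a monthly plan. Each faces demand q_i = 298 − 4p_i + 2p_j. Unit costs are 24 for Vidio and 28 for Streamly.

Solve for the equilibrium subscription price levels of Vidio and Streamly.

66.2, 67.8

Vidio's profit: π = (p_{Vidio} − 24)(298 − 4p_{Vidio} + 2p_{Streamly}).
∂π/∂p_{Vidio} = 394 − 8p_{Vidio} + 2p_{Streamly} = 0 ⇒ p_{Vidio} = 49.25 + 0.25p_{Streamly}.
Similarly p_{Streamly} = 51.25 + 0.25p_{Vidio}.
Solving the two reaction functions simultaneously: (1 − (0.25)(0.25))p_{Vidio} = 49.25 + 0.25·51.25, so 0.9375p_{Vidio} = 62.0625 and p_{Vidio} = 66.2.
Then p_{Streamly} = 51.25 + 0.25·66.2 = 67.8.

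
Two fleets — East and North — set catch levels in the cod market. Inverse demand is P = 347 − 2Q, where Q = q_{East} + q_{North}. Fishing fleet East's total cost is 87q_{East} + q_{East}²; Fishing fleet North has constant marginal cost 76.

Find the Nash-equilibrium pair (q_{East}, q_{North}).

24.9, 55.3

Fishing fleet East's profit: π = q_{East}(347 − 2(q_{East} + q_{North})) − 87q_{East} − q_{East}².
∂π/∂q_{East} = 260 − 6q_{East} − 2q_{North} = 0, so q_{East} = 130/3 − (1/3)q_{North}.
For North: ∂π/∂q_{North} = 271 − 4q_{North} − 2q_{East} = 0 ⇒ q_{North} = 67.75 − 0.5q_{East}.
Solving the two reaction functions simultaneously: (1 − (−1/3)(−0.5))q_{East} = 130/3 − (1/3)·67.75, so (5/6)q_{East} = 20.75 and q_{East} = 24.9.
Then q_{North} = 67.75 − 0.5·24.9 = 55.3.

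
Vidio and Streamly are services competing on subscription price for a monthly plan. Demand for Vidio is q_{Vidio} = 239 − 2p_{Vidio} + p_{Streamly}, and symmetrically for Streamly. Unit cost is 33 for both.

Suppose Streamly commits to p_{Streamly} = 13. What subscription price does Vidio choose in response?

79.5

Vidio's profit: π = (p_{Vidio} − 33)(239 − 2p_{Vidio} + p_{Streamly}).
∂π/∂p_{Vidio} = 305 − 4p_{Vidio} + p_{Streamly} = 0 ⇒ p_{Vidio} = 76.25 + 0.25p_{Streamly}.
At p_{Streamly} = 13: p_{Vidio} = 76.25 + 0.25·13 = 79.5.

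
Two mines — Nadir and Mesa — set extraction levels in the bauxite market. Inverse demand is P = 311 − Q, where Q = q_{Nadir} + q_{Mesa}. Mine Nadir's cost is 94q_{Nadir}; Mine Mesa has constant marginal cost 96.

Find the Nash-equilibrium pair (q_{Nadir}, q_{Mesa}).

Mine Nadir's profit: π = q_{Nadir}(311 − (q_{Nadir} + q_{Mesa})) − 94q_{Nadir}.
∂π/∂q_{Nadir} = 217 − 2q_{Nadir} − q_{Mesa} = 0, so q_{Nadir} = 108.5 − 0.5q_{Mesa}.
By the same steps for Mesa: q_{Mesa} = 107.5 − 0.5q_{Nadir}.
Plugging q_{Mesa} into Nadir's best response: q_{Nadir} = 108.5 − 0.5(107.5 − 0.5q_{Nadir}) ⇒ 0.75q_{Nadir} = 54.75, so q_{Nadir} = 73.
Then q_{Mesa} = 107.5 − 0.5·73 = 71.

73, 71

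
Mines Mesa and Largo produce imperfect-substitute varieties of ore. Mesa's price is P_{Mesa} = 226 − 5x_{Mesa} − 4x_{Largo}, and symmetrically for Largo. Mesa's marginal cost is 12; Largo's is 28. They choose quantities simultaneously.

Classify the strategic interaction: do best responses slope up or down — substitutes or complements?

strategic substitutes

Mine Mesa's profit: π = x_{Mesa}(226 − 5x_{Mesa} − 4x_{Largo}) − 12x_{Mesa}.
∂π/∂x_{Mesa} = 214 − 10x_{Mesa} − 4x_{Largo} = 0 ⇒ x_{Mesa} = 21.4 − 0.4x_{Largo}.
The best-response slope dx_{Mesa}/dx_{Largo} = −0.4 < 0: the reaction function is downward-sloping, so the choices are strategic substitutes.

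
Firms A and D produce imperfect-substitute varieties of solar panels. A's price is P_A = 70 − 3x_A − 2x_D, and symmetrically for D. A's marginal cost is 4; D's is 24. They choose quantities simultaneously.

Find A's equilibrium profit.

Firm A's profit: π = x_A(70 − 3x_A − 2x_D) − 4x_A.
∂π/∂x_A = 66 − 6x_A − 2x_D = 0 ⇒ x_A = 11 − (1/3)x_D.
Similarly x_D = 23/3 − (1/3)x_A.
Substituting the second reaction function into the first: x_A = 11 − (1/3)(23/3 − (1/3)x_A), which gives (8/9)x_A = 76/9 ⇒ x_A = 9.5.
Then x_D = 23/3 − (1/3)·9.5 = 4.5.
P_A = 70 − 3·9.5 − 2·4.5 = 32.5.
Profit = (32.5 − 4)·9.5 = 270.75.

270.75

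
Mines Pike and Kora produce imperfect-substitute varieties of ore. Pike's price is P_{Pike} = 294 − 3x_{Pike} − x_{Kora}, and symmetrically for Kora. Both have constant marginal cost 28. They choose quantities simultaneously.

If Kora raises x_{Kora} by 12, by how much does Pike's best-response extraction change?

-2

Mine Pike's profit: π = x_{Pike}(294 − 3x_{Pike} − x_{Kora}) − 28x_{Pike}.
∂π/∂x_{Pike} = 266 − 6x_{Pike} − x_{Kora} = 0 ⇒ x_{Pike} = 133/3 − (1/6)x_{Kora}.
The reaction-function slope is −1/6, so a 12-unit rise in x_{Kora} moves x_{Pike} by −1/6 × 12 = −2. Pike's best response falls — the actions are strategic substitutes.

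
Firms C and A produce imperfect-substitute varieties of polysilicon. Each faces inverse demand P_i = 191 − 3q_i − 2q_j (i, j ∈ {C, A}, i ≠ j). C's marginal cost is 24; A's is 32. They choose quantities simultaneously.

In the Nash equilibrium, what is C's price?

88.125

Firm C's profit: π = q_C(191 − 3q_C − 2q_A) − 24q_C.
∂π/∂q_C = 167 − 6q_C − 2q_A = 0 ⇒ q_C = 167/6 − (1/3)q_A.
Similarly q_A = 26.5 − (1/3)q_C.
Plugging q_A into C's best response: q_C = 167/6 − (1/3)(26.5 − (1/3)q_C) ⇒ (8/9)q_C = 19, so q_C = 21.375.
Then q_A = 26.5 − (1/3)·21.375 = 19.375.
P_C = 191 − 3·21.375 − 2·19.375 = 88.125.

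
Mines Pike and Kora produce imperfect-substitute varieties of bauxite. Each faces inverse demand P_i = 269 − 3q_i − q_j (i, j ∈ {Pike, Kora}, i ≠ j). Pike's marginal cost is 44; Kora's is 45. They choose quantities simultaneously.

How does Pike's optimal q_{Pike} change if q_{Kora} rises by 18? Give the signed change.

Mine Pike's profit: π = q_{Pike}(269 − 3q_{Pike} − q_{Kora}) − 44q_{Pike}.
∂π/∂q_{Pike} = 225 − 6q_{Pike} − q_{Kora} = 0 ⇒ q_{Pike} = 37.5 − (1/6)q_{Kora}.
The reaction-function slope is −1/6, so an 18-unit rise in q_{Kora} moves q_{Pike} by −1/6 × 18 = −3. Pike's best response falls — the actions are strategic substitutes.

-3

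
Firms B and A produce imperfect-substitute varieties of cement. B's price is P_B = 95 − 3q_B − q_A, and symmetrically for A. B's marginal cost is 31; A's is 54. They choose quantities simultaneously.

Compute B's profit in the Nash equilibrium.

288.12

Firm B's profit: π = q_B(95 − 3q_B − q_A) − 31q_B.
∂π/∂q_B = 64 − 6q_B − q_A = 0 ⇒ q_B = 32/3 − (1/6)q_A.
Similarly q_A = 41/6 − (1/6)q_B.
Plugging q_A into B's best response: q_B = 32/3 − (1/6)(41/6 − (1/6)q_B) ⇒ (35/36)q_B = 343/36, so q_B = 9.8.
Then q_A = 41/6 − (1/6)·9.8 = 5.2.
P_B = 95 − 3·9.8 − 5.2 = 60.4.
Profit = (60.4 − 31)·9.8 = 288.12.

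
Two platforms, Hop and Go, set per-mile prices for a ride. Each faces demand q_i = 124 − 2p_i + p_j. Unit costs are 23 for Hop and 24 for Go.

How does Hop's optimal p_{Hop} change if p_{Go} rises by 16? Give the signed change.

Hop's profit: π = (p_{Hop} − 23)(124 − 2p_{Hop} + p_{Go}).
∂π/∂p_{Hop} = 170 − 4p_{Hop} + p_{Go} = 0 ⇒ p_{Hop} = 42.5 + 0.25p_{Go}.
The reaction-function slope is 0.25, so a 16-unit rise in p_{Go} moves p_{Hop} by 0.25 × 16 = 4. Hop's best response rises — the actions are strategic complements.

4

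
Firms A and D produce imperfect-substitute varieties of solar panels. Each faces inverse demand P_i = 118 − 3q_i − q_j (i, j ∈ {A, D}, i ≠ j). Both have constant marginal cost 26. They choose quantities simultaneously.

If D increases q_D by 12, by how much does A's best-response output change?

Firm A's profit: π = q_A(118 − 3q_A − q_D) − 26q_A.
∂π/∂q_A = 92 − 6q_A − q_D = 0 ⇒ q_A = 46/3 − (1/6)q_D.
The reaction-function slope is −1/6, so a 12-unit rise in q_D moves q_A by −1/6 × 12 = −2. A's best response falls — the actions are strategic substitutes.

-2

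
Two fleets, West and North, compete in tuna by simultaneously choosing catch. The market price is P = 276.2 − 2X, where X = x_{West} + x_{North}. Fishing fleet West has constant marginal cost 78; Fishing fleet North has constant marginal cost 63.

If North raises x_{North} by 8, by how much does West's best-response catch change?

-4

Fishing fleet West's profit: π = x_{West}(276.2 − 2(x_{West} + x_{North})) − 78x_{West}.
∂π/∂x_{West} = 198.2 − 4x_{West} − 2x_{North} = 0, so x_{West} = 49.55 − 0.5x_{North}.
The reaction-function slope is −0.5, so an 8-unit rise in x_{North} moves x_{West} by −0.5 × 8 = −4. West's best response falls — the actions are strategic substitutes.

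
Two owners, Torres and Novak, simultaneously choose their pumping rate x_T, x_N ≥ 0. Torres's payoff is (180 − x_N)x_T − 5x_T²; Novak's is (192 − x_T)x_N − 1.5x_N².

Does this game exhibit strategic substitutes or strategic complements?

strategic substitutes

Expanding Torres's payoff: 180x_T − x_Nx_T − 5x_T².
∂π/∂x_T = 180 − x_N − 10x_T = 0, so x_T = 18 − 0.1x_N.
The best-response slope dx_T/dx_N = −0.1 < 0: the reaction function is downward-sloping, so the choices are strategic substitutes.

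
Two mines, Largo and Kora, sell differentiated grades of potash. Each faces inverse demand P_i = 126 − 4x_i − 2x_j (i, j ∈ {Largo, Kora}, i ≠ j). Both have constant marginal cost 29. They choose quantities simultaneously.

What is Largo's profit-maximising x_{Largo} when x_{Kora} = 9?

Mine Largo's profit: π = x_{Largo}(126 − 4x_{Largo} − 2x_{Kora}) − 29x_{Largo}.
∂π/∂x_{Largo} = 97 − 8x_{Largo} − 2x_{Kora} = 0 ⇒ x_{Largo} = 12.125 − 0.25x_{Kora}.
At x_{Kora} = 9: x_{Largo} = 12.125 − 0.25·9 = 9.875.

9.875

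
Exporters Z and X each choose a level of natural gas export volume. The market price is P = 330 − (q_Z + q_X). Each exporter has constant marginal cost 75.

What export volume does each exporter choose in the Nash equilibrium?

85

Exporter Z's profit: π = q_Z(330 − (q_Z + q_X)) − 75q_Z.
∂π/∂q_Z = 255 − 2q_Z − q_X = 0, so q_Z = 127.5 − 0.5q_X.
The game is symmetric, so in equilibrium q_X = q_Z: the reaction function gives 1.5q_Z = 127.5, hence q_Z = 85.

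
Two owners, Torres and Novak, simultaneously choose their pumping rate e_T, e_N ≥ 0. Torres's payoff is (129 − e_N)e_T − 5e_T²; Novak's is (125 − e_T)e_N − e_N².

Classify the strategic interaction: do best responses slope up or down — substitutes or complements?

strategic substitutes

Expanding Torres's payoff: 129e_T − e_Ne_T − 5e_T².
∂π/∂e_T = 129 − e_N − 10e_T = 0, so e_T = 12.9 − 0.1e_N.
The best-response slope de_T/de_N = −0.1 < 0: the reaction function is downward-sloping, so the choices are strategic substitutes.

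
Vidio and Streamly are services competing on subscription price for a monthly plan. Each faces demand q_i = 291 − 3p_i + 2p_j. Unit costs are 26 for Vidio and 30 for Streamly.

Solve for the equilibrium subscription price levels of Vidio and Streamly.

93, 94.5

Vidio's profit: π = (p_{Vidio} − 26)(291 − 3p_{Vidio} + 2p_{Streamly}).
∂π/∂p_{Vidio} = 369 − 6p_{Vidio} + 2p_{Streamly} = 0 ⇒ p_{Vidio} = 61.5 + (1/3)p_{Streamly}.
Similarly p_{Streamly} = 63.5 + (1/3)p_{Vidio}.
Solving the two reaction functions simultaneously: (1 − (1/3)(1/3))p_{Vidio} = 61.5 + (1/3)·63.5, so (8/9)p_{Vidio} = 248/3 and p_{Vidio} = 93.
Then p_{Streamly} = 63.5 + (1/3)·93 = 94.5.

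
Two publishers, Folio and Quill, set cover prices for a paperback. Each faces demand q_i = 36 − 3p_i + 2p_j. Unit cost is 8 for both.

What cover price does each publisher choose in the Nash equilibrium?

15

Folio's profit: π = (p_{Folio} − 8)(36 − 3p_{Folio} + 2p_{Quill}).
∂π/∂p_{Folio} = 60 − 6p_{Folio} + 2p_{Quill} = 0 ⇒ p_{Folio} = 10 + (1/3)p_{Quill}.
Setting p_{Folio} = p_{Quill} in the reaction function: p_{Folio} = 10 + (1/3)p_{Folio}, so p_{Folio} = 10 / (2/3) = 15.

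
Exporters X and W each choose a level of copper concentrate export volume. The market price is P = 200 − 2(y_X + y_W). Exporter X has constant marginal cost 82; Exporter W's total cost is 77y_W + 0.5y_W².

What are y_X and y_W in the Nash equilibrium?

21.5, 16

Exporter X's profit: π = y_X(200 − 2(y_X + y_W)) − 82y_X.
∂π/∂y_X = 118 − 4y_X − 2y_W = 0, so y_X = 29.5 − 0.5y_W.
For W: ∂π/∂y_W = 123 − 5y_W − 2y_X = 0 ⇒ y_W = 24.6 − 0.4y_X.
Solving the two reaction functions simultaneously: (1 − (−0.5)(−0.4))y_X = 29.5 − 0.5·24.6, so 0.8y_X = 17.2 and y_X = 21.5.
Then y_W = 24.6 − 0.4·21.5 = 16.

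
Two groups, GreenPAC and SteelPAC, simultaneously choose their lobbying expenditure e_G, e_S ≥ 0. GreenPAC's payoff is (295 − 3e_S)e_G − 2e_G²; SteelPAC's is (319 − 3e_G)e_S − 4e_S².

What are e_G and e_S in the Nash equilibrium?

61, 17

Expanding GreenPAC's payoff: 295e_G − 3e_Se_G − 2e_G².
∂π/∂e_G = 295 − 3e_S − 4e_G = 0, so e_G = 73.75 − 0.75e_S.
Likewise for SteelPAC: e_S = 39.875 − 0.375e_G.
Substituting the second reaction function into the first: e_G = 73.75 − 0.75(39.875 − 0.375e_G), which gives (23/32)e_G = 1403/32 ⇒ e_G = 61.
Then e_S = 39.875 − 0.375·61 = 17.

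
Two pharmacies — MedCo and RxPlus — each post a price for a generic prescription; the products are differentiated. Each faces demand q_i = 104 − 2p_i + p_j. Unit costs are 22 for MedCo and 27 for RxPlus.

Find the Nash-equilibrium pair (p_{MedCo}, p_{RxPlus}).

MedCo's profit: π = (p_{MedCo} − 22)(104 − 2p_{MedCo} + p_{RxPlus}).
∂π/∂p_{MedCo} = 148 − 4p_{MedCo} + p_{RxPlus} = 0 ⇒ p_{MedCo} = 37 + 0.25p_{RxPlus}.
Similarly p_{RxPlus} = 39.5 + 0.25p_{MedCo}.
Plugging p_{RxPlus} into MedCo's best response: p_{MedCo} = 37 + 0.25(39.5 + 0.25p_{MedCo}) ⇒ 0.9375p_{MedCo} = 46.875, so p_{MedCo} = 50.
Then p_{RxPlus} = 39.5 + 0.25·50 = 52.

50, 52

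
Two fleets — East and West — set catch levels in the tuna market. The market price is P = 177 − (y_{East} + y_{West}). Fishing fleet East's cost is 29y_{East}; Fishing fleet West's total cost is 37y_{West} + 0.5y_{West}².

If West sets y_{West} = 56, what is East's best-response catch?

Fishing fleet East's profit: π = y_{East}(177 − (y_{East} + y_{West})) − 29y_{East}.
∂π/∂y_{East} = 148 − 2y_{East} − y_{West} = 0, so y_{East} = 74 − 0.5y_{West}.
At y_{West} = 56: y_{East} = 74 − 0.5·56 = 46.

46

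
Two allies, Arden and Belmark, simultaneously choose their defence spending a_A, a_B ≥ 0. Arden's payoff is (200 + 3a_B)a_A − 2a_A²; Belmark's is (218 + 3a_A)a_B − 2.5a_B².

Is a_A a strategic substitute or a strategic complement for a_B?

Expanding Arden's payoff: 200a_A + 3a_Ba_A − 2a_A².
∂π/∂a_A = 200 + 3a_B − 4a_A = 0, so a_A = 50 + 0.75a_B.
The best-response slope da_A/da_B = 0.75 > 0: the reaction function is upward-sloping, so the choices are strategic complements.

strategic complements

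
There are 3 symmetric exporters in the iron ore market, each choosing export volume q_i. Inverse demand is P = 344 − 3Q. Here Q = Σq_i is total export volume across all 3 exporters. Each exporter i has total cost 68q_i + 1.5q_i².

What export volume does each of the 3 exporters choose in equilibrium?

18.4

A representative exporter's profit is π_i = q_i(344 − 3Q) − 68q_i − 1.5q_i², with Q = q_i + Σ_{j≠i} q_j.
First-order condition: 276 − 9q_i − 3Σ_{j≠i} q_j = 0.
With identical exporters, set every q_j = q: then 276 − 9q − 6q = 0, i.e. q = 276/15 = 18.4.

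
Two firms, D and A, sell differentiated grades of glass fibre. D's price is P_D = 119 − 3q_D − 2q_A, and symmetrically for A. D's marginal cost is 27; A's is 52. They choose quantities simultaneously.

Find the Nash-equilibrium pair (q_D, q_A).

Firm D's profit: π = q_D(119 − 3q_D − 2q_A) − 27q_D.
∂π/∂q_D = 92 − 6q_D − 2q_A = 0 ⇒ q_D = 46/3 − (1/3)q_A.
Similarly q_A = 67/6 − (1/3)q_D.
Solving the two reaction functions simultaneously: (1 − (−1/3)(−1/3))q_D = 46/3 − (1/3)·(67/6), so (8/9)q_D = 209/18 and q_D = 13.0625.
Then q_A = 67/6 − (1/3)·13.0625 = 6.8125.

13.0625, 6.8125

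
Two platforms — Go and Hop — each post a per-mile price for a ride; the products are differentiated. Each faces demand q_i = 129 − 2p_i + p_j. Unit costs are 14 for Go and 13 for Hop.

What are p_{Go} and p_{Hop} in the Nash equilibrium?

52.2, 51.8

Go's profit: π = (p_{Go} − 14)(129 − 2p_{Go} + p_{Hop}).
∂π/∂p_{Go} = 157 − 4p_{Go} + p_{Hop} = 0 ⇒ p_{Go} = 39.25 + 0.25p_{Hop}.
Similarly p_{Hop} = 38.75 + 0.25p_{Go}.
Solving the two reaction functions simultaneously: (1 − (0.25)(0.25))p_{Go} = 39.25 + 0.25·38.75, so 0.9375p_{Go} = 48.9375 and p_{Go} = 52.2.
Then p_{Hop} = 38.75 + 0.25·52.2 = 51.8.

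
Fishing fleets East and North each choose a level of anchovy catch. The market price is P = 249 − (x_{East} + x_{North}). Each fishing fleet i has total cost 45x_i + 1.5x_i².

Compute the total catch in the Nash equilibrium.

68

Fishing fleet East's profit: π = x_{East}(249 − (x_{East} + x_{North})) − 45x_{East} − 1.5x_{East}².
∂π/∂x_{East} = 204 − 5x_{East} − x_{North} = 0, so x_{East} = 40.8 − 0.2x_{North}.
By symmetry x_{North} = x_{East}; substituting into the reaction function, 1.2x_{East} = 40.8 and x_{East} = 34.
Total catch: 34 + 34 = 68.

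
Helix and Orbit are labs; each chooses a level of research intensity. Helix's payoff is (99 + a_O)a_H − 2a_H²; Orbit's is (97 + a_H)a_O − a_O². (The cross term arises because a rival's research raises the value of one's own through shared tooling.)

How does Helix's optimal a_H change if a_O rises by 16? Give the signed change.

Expanding Helix's payoff: 99a_H + a_Oa_H − 2a_H².
∂π/∂a_H = 99 + a_O − 4a_H = 0, so a_H = 24.75 + 0.25a_O.
The reaction-function slope is 0.25, so a 16-unit rise in a_O moves a_H by 0.25 × 16 = 4. Helix's best response rises — the actions are strategic complements.

4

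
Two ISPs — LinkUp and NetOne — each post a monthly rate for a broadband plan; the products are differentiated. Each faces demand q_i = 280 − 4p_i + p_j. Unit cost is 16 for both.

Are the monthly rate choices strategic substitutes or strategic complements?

LinkUp's profit: π = (p_{LinkUp} − 16)(280 − 4p_{LinkUp} + p_{NetOne}).
∂π/∂p_{LinkUp} = 344 − 8p_{LinkUp} + p_{NetOne} = 0 ⇒ p_{LinkUp} = 43 + 0.125p_{NetOne}.
The best-response slope dp_{LinkUp}/dp_{NetOne} = 0.125 > 0: the reaction function is upward-sloping, so the choices are strategic complements.

strategic complements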